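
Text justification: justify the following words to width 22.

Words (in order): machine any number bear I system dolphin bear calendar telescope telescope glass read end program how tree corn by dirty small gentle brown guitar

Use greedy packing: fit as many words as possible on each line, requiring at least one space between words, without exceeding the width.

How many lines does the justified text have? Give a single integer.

Line 1: ['machine', 'any', 'number'] (min_width=18, slack=4)
Line 2: ['bear', 'I', 'system', 'dolphin'] (min_width=21, slack=1)
Line 3: ['bear', 'calendar'] (min_width=13, slack=9)
Line 4: ['telescope', 'telescope'] (min_width=19, slack=3)
Line 5: ['glass', 'read', 'end', 'program'] (min_width=22, slack=0)
Line 6: ['how', 'tree', 'corn', 'by', 'dirty'] (min_width=22, slack=0)
Line 7: ['small', 'gentle', 'brown'] (min_width=18, slack=4)
Line 8: ['guitar'] (min_width=6, slack=16)
Total lines: 8

Answer: 8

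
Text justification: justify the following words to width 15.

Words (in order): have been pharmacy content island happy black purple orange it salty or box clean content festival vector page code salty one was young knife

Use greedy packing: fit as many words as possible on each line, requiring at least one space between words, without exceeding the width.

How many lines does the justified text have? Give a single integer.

Answer: 11

Derivation:
Line 1: ['have', 'been'] (min_width=9, slack=6)
Line 2: ['pharmacy'] (min_width=8, slack=7)
Line 3: ['content', 'island'] (min_width=14, slack=1)
Line 4: ['happy', 'black'] (min_width=11, slack=4)
Line 5: ['purple', 'orange'] (min_width=13, slack=2)
Line 6: ['it', 'salty', 'or', 'box'] (min_width=15, slack=0)
Line 7: ['clean', 'content'] (min_width=13, slack=2)
Line 8: ['festival', 'vector'] (min_width=15, slack=0)
Line 9: ['page', 'code', 'salty'] (min_width=15, slack=0)
Line 10: ['one', 'was', 'young'] (min_width=13, slack=2)
Line 11: ['knife'] (min_width=5, slack=10)
Total lines: 11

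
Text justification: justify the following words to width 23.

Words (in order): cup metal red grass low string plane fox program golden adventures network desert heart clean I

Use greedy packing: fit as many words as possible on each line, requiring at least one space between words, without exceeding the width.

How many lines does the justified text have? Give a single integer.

Answer: 5

Derivation:
Line 1: ['cup', 'metal', 'red', 'grass', 'low'] (min_width=23, slack=0)
Line 2: ['string', 'plane', 'fox'] (min_width=16, slack=7)
Line 3: ['program', 'golden'] (min_width=14, slack=9)
Line 4: ['adventures', 'network'] (min_width=18, slack=5)
Line 5: ['desert', 'heart', 'clean', 'I'] (min_width=20, slack=3)
Total lines: 5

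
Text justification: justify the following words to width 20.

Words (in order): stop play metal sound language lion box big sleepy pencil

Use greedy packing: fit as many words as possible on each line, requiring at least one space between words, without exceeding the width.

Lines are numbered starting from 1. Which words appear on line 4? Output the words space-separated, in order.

Answer: pencil

Derivation:
Line 1: ['stop', 'play', 'metal'] (min_width=15, slack=5)
Line 2: ['sound', 'language', 'lion'] (min_width=19, slack=1)
Line 3: ['box', 'big', 'sleepy'] (min_width=14, slack=6)
Line 4: ['pencil'] (min_width=6, slack=14)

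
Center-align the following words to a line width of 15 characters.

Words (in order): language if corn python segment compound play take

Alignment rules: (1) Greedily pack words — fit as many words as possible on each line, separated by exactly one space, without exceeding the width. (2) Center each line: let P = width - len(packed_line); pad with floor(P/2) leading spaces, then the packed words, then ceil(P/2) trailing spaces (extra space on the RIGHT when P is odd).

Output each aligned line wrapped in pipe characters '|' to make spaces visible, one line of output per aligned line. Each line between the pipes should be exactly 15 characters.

Answer: |  language if  |
|  corn python  |
|    segment    |
| compound play |
|     take      |

Derivation:
Line 1: ['language', 'if'] (min_width=11, slack=4)
Line 2: ['corn', 'python'] (min_width=11, slack=4)
Line 3: ['segment'] (min_width=7, slack=8)
Line 4: ['compound', 'play'] (min_width=13, slack=2)
Line 5: ['take'] (min_width=4, slack=11)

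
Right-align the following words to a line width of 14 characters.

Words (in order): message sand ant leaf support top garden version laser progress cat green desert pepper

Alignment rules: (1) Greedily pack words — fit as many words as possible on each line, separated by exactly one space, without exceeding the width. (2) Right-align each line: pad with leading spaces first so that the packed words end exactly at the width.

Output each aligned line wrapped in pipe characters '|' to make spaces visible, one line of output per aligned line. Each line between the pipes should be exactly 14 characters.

Line 1: ['message', 'sand'] (min_width=12, slack=2)
Line 2: ['ant', 'leaf'] (min_width=8, slack=6)
Line 3: ['support', 'top'] (min_width=11, slack=3)
Line 4: ['garden', 'version'] (min_width=14, slack=0)
Line 5: ['laser', 'progress'] (min_width=14, slack=0)
Line 6: ['cat', 'green'] (min_width=9, slack=5)
Line 7: ['desert', 'pepper'] (min_width=13, slack=1)

Answer: |  message sand|
|      ant leaf|
|   support top|
|garden version|
|laser progress|
|     cat green|
| desert pepper|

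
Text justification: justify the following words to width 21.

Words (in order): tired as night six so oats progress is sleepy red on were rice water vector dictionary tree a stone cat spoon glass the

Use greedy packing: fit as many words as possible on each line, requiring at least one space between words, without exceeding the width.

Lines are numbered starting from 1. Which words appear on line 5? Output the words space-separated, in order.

Answer: dictionary tree a

Derivation:
Line 1: ['tired', 'as', 'night', 'six', 'so'] (min_width=21, slack=0)
Line 2: ['oats', 'progress', 'is'] (min_width=16, slack=5)
Line 3: ['sleepy', 'red', 'on', 'were'] (min_width=18, slack=3)
Line 4: ['rice', 'water', 'vector'] (min_width=17, slack=4)
Line 5: ['dictionary', 'tree', 'a'] (min_width=17, slack=4)
Line 6: ['stone', 'cat', 'spoon', 'glass'] (min_width=21, slack=0)
Line 7: ['the'] (min_width=3, slack=18)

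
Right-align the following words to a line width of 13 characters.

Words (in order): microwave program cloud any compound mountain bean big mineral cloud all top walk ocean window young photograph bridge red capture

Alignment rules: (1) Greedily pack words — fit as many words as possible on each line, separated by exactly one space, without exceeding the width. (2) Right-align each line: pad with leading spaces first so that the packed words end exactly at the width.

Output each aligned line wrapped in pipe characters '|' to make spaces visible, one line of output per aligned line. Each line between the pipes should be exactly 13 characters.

Line 1: ['microwave'] (min_width=9, slack=4)
Line 2: ['program', 'cloud'] (min_width=13, slack=0)
Line 3: ['any', 'compound'] (min_width=12, slack=1)
Line 4: ['mountain', 'bean'] (min_width=13, slack=0)
Line 5: ['big', 'mineral'] (min_width=11, slack=2)
Line 6: ['cloud', 'all', 'top'] (min_width=13, slack=0)
Line 7: ['walk', 'ocean'] (min_width=10, slack=3)
Line 8: ['window', 'young'] (min_width=12, slack=1)
Line 9: ['photograph'] (min_width=10, slack=3)
Line 10: ['bridge', 'red'] (min_width=10, slack=3)
Line 11: ['capture'] (min_width=7, slack=6)

Answer: |    microwave|
|program cloud|
| any compound|
|mountain bean|
|  big mineral|
|cloud all top|
|   walk ocean|
| window young|
|   photograph|
|   bridge red|
|      capture|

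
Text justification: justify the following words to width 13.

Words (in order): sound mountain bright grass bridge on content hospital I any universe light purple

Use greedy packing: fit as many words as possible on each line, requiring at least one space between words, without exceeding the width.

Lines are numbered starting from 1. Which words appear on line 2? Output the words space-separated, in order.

Answer: mountain

Derivation:
Line 1: ['sound'] (min_width=5, slack=8)
Line 2: ['mountain'] (min_width=8, slack=5)
Line 3: ['bright', 'grass'] (min_width=12, slack=1)
Line 4: ['bridge', 'on'] (min_width=9, slack=4)
Line 5: ['content'] (min_width=7, slack=6)
Line 6: ['hospital', 'I'] (min_width=10, slack=3)
Line 7: ['any', 'universe'] (min_width=12, slack=1)
Line 8: ['light', 'purple'] (min_width=12, slack=1)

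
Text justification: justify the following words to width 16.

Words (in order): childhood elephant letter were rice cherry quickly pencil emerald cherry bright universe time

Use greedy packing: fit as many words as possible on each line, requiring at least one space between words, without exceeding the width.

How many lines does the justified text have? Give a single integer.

Answer: 7

Derivation:
Line 1: ['childhood'] (min_width=9, slack=7)
Line 2: ['elephant', 'letter'] (min_width=15, slack=1)
Line 3: ['were', 'rice', 'cherry'] (min_width=16, slack=0)
Line 4: ['quickly', 'pencil'] (min_width=14, slack=2)
Line 5: ['emerald', 'cherry'] (min_width=14, slack=2)
Line 6: ['bright', 'universe'] (min_width=15, slack=1)
Line 7: ['time'] (min_width=4, slack=12)
Total lines: 7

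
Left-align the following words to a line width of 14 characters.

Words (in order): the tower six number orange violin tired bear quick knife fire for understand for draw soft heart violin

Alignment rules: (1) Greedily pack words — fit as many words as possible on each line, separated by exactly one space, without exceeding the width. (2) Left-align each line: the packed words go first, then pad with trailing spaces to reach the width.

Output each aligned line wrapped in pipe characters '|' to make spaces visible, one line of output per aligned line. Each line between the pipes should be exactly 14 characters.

Answer: |the tower six |
|number orange |
|violin tired  |
|bear quick    |
|knife fire for|
|understand for|
|draw soft     |
|heart violin  |

Derivation:
Line 1: ['the', 'tower', 'six'] (min_width=13, slack=1)
Line 2: ['number', 'orange'] (min_width=13, slack=1)
Line 3: ['violin', 'tired'] (min_width=12, slack=2)
Line 4: ['bear', 'quick'] (min_width=10, slack=4)
Line 5: ['knife', 'fire', 'for'] (min_width=14, slack=0)
Line 6: ['understand', 'for'] (min_width=14, slack=0)
Line 7: ['draw', 'soft'] (min_width=9, slack=5)
Line 8: ['heart', 'violin'] (min_width=12, slack=2)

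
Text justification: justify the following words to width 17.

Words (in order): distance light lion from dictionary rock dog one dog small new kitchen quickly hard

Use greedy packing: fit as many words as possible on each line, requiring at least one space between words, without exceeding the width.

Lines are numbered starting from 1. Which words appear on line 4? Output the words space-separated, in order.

Line 1: ['distance', 'light'] (min_width=14, slack=3)
Line 2: ['lion', 'from'] (min_width=9, slack=8)
Line 3: ['dictionary', 'rock'] (min_width=15, slack=2)
Line 4: ['dog', 'one', 'dog', 'small'] (min_width=17, slack=0)
Line 5: ['new', 'kitchen'] (min_width=11, slack=6)
Line 6: ['quickly', 'hard'] (min_width=12, slack=5)

Answer: dog one dog small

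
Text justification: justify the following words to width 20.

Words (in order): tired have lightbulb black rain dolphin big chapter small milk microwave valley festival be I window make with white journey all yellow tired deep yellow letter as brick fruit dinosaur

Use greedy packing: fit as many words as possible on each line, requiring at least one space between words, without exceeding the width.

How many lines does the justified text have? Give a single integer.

Answer: 10

Derivation:
Line 1: ['tired', 'have', 'lightbulb'] (min_width=20, slack=0)
Line 2: ['black', 'rain', 'dolphin'] (min_width=18, slack=2)
Line 3: ['big', 'chapter', 'small'] (min_width=17, slack=3)
Line 4: ['milk', 'microwave'] (min_width=14, slack=6)
Line 5: ['valley', 'festival', 'be', 'I'] (min_width=20, slack=0)
Line 6: ['window', 'make', 'with'] (min_width=16, slack=4)
Line 7: ['white', 'journey', 'all'] (min_width=17, slack=3)
Line 8: ['yellow', 'tired', 'deep'] (min_width=17, slack=3)
Line 9: ['yellow', 'letter', 'as'] (min_width=16, slack=4)
Line 10: ['brick', 'fruit', 'dinosaur'] (min_width=20, slack=0)
Total lines: 10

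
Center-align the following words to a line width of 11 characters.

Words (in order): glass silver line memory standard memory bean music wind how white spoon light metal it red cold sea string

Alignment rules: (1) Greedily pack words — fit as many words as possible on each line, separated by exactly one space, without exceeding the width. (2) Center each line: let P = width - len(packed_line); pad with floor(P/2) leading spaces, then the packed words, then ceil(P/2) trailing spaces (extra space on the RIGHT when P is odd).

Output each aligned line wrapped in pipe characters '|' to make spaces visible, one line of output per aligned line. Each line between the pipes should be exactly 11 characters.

Answer: |   glass   |
|silver line|
|  memory   |
| standard  |
|memory bean|
|music wind |
| how white |
|spoon light|
| metal it  |
| red cold  |
|sea string |

Derivation:
Line 1: ['glass'] (min_width=5, slack=6)
Line 2: ['silver', 'line'] (min_width=11, slack=0)
Line 3: ['memory'] (min_width=6, slack=5)
Line 4: ['standard'] (min_width=8, slack=3)
Line 5: ['memory', 'bean'] (min_width=11, slack=0)
Line 6: ['music', 'wind'] (min_width=10, slack=1)
Line 7: ['how', 'white'] (min_width=9, slack=2)
Line 8: ['spoon', 'light'] (min_width=11, slack=0)
Line 9: ['metal', 'it'] (min_width=8, slack=3)
Line 10: ['red', 'cold'] (min_width=8, slack=3)
Line 11: ['sea', 'string'] (min_width=10, slack=1)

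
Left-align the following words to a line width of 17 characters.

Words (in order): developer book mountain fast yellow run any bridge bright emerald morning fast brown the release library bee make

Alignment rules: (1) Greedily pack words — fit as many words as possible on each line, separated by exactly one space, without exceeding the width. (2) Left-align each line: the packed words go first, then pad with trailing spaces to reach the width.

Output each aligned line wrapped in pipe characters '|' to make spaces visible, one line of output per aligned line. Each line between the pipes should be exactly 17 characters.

Answer: |developer book   |
|mountain fast    |
|yellow run any   |
|bridge bright    |
|emerald morning  |
|fast brown the   |
|release library  |
|bee make         |

Derivation:
Line 1: ['developer', 'book'] (min_width=14, slack=3)
Line 2: ['mountain', 'fast'] (min_width=13, slack=4)
Line 3: ['yellow', 'run', 'any'] (min_width=14, slack=3)
Line 4: ['bridge', 'bright'] (min_width=13, slack=4)
Line 5: ['emerald', 'morning'] (min_width=15, slack=2)
Line 6: ['fast', 'brown', 'the'] (min_width=14, slack=3)
Line 7: ['release', 'library'] (min_width=15, slack=2)
Line 8: ['bee', 'make'] (min_width=8, slack=9)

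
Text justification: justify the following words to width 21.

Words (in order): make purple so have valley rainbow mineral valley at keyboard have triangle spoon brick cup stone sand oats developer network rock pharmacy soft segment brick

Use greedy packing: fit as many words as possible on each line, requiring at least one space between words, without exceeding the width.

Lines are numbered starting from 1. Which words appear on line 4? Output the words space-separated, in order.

Answer: keyboard have

Derivation:
Line 1: ['make', 'purple', 'so', 'have'] (min_width=19, slack=2)
Line 2: ['valley', 'rainbow'] (min_width=14, slack=7)
Line 3: ['mineral', 'valley', 'at'] (min_width=17, slack=4)
Line 4: ['keyboard', 'have'] (min_width=13, slack=8)
Line 5: ['triangle', 'spoon', 'brick'] (min_width=20, slack=1)
Line 6: ['cup', 'stone', 'sand', 'oats'] (min_width=19, slack=2)
Line 7: ['developer', 'network'] (min_width=17, slack=4)
Line 8: ['rock', 'pharmacy', 'soft'] (min_width=18, slack=3)
Line 9: ['segment', 'brick'] (min_width=13, slack=8)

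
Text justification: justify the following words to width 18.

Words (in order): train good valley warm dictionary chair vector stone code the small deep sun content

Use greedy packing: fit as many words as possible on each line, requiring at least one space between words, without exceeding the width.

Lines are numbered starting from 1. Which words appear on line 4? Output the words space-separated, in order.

Answer: code the small

Derivation:
Line 1: ['train', 'good', 'valley'] (min_width=17, slack=1)
Line 2: ['warm', 'dictionary'] (min_width=15, slack=3)
Line 3: ['chair', 'vector', 'stone'] (min_width=18, slack=0)
Line 4: ['code', 'the', 'small'] (min_width=14, slack=4)
Line 5: ['deep', 'sun', 'content'] (min_width=16, slack=2)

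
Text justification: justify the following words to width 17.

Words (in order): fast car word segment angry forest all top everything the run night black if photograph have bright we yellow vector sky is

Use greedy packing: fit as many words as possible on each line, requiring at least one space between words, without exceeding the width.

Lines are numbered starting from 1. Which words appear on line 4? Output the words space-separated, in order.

Answer: everything the

Derivation:
Line 1: ['fast', 'car', 'word'] (min_width=13, slack=4)
Line 2: ['segment', 'angry'] (min_width=13, slack=4)
Line 3: ['forest', 'all', 'top'] (min_width=14, slack=3)
Line 4: ['everything', 'the'] (min_width=14, slack=3)
Line 5: ['run', 'night', 'black'] (min_width=15, slack=2)
Line 6: ['if', 'photograph'] (min_width=13, slack=4)
Line 7: ['have', 'bright', 'we'] (min_width=14, slack=3)
Line 8: ['yellow', 'vector', 'sky'] (min_width=17, slack=0)
Line 9: ['is'] (min_width=2, slack=15)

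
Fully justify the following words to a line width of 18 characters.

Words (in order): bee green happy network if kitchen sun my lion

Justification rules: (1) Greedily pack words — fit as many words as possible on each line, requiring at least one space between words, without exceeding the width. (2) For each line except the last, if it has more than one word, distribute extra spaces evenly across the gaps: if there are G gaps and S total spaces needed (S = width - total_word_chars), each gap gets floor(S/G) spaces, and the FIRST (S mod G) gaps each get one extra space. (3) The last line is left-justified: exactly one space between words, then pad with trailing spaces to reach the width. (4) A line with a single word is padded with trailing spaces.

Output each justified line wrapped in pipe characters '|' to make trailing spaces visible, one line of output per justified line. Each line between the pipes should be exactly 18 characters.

Answer: |bee   green  happy|
|network if kitchen|
|sun my lion       |

Derivation:
Line 1: ['bee', 'green', 'happy'] (min_width=15, slack=3)
Line 2: ['network', 'if', 'kitchen'] (min_width=18, slack=0)
Line 3: ['sun', 'my', 'lion'] (min_width=11, slack=7)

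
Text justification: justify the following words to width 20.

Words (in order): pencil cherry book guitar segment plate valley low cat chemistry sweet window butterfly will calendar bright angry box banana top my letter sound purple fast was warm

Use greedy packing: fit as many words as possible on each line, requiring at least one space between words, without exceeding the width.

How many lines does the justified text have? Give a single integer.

Line 1: ['pencil', 'cherry', 'book'] (min_width=18, slack=2)
Line 2: ['guitar', 'segment', 'plate'] (min_width=20, slack=0)
Line 3: ['valley', 'low', 'cat'] (min_width=14, slack=6)
Line 4: ['chemistry', 'sweet'] (min_width=15, slack=5)
Line 5: ['window', 'butterfly'] (min_width=16, slack=4)
Line 6: ['will', 'calendar', 'bright'] (min_width=20, slack=0)
Line 7: ['angry', 'box', 'banana', 'top'] (min_width=20, slack=0)
Line 8: ['my', 'letter', 'sound'] (min_width=15, slack=5)
Line 9: ['purple', 'fast', 'was', 'warm'] (min_width=20, slack=0)
Total lines: 9

Answer: 9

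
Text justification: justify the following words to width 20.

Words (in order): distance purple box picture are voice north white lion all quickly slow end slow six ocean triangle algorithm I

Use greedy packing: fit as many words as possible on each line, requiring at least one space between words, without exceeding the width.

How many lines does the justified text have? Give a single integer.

Line 1: ['distance', 'purple', 'box'] (min_width=19, slack=1)
Line 2: ['picture', 'are', 'voice'] (min_width=17, slack=3)
Line 3: ['north', 'white', 'lion', 'all'] (min_width=20, slack=0)
Line 4: ['quickly', 'slow', 'end'] (min_width=16, slack=4)
Line 5: ['slow', 'six', 'ocean'] (min_width=14, slack=6)
Line 6: ['triangle', 'algorithm', 'I'] (min_width=20, slack=0)
Total lines: 6

Answer: 6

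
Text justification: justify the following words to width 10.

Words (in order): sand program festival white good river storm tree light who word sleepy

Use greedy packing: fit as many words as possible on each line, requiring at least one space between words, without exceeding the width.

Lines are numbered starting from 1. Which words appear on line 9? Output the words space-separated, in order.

Line 1: ['sand'] (min_width=4, slack=6)
Line 2: ['program'] (min_width=7, slack=3)
Line 3: ['festival'] (min_width=8, slack=2)
Line 4: ['white', 'good'] (min_width=10, slack=0)
Line 5: ['river'] (min_width=5, slack=5)
Line 6: ['storm', 'tree'] (min_width=10, slack=0)
Line 7: ['light', 'who'] (min_width=9, slack=1)
Line 8: ['word'] (min_width=4, slack=6)
Line 9: ['sleepy'] (min_width=6, slack=4)

Answer: sleepy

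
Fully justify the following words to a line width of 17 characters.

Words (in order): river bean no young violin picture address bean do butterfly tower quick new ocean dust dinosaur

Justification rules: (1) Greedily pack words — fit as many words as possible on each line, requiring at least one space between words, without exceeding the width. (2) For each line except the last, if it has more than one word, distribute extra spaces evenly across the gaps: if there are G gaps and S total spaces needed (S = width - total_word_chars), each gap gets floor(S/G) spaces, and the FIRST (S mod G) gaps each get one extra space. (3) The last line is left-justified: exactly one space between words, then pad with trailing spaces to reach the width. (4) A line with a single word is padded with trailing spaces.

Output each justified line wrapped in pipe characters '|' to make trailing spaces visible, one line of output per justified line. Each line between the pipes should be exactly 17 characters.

Line 1: ['river', 'bean', 'no'] (min_width=13, slack=4)
Line 2: ['young', 'violin'] (min_width=12, slack=5)
Line 3: ['picture', 'address'] (min_width=15, slack=2)
Line 4: ['bean', 'do', 'butterfly'] (min_width=17, slack=0)
Line 5: ['tower', 'quick', 'new'] (min_width=15, slack=2)
Line 6: ['ocean', 'dust'] (min_width=10, slack=7)
Line 7: ['dinosaur'] (min_width=8, slack=9)

Answer: |river   bean   no|
|young      violin|
|picture   address|
|bean do butterfly|
|tower  quick  new|
|ocean        dust|
|dinosaur         |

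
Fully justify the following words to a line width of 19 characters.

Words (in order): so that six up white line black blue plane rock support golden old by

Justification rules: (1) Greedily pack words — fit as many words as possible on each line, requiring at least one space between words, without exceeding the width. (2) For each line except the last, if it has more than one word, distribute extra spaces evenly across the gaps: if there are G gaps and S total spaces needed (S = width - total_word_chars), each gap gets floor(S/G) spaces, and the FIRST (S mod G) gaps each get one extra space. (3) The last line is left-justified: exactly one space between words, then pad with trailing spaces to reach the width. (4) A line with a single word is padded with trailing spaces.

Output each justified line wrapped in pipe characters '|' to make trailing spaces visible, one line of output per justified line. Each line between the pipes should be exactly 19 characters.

Line 1: ['so', 'that', 'six', 'up'] (min_width=14, slack=5)
Line 2: ['white', 'line', 'black'] (min_width=16, slack=3)
Line 3: ['blue', 'plane', 'rock'] (min_width=15, slack=4)
Line 4: ['support', 'golden', 'old'] (min_width=18, slack=1)
Line 5: ['by'] (min_width=2, slack=17)

Answer: |so   that   six  up|
|white   line  black|
|blue   plane   rock|
|support  golden old|
|by                 |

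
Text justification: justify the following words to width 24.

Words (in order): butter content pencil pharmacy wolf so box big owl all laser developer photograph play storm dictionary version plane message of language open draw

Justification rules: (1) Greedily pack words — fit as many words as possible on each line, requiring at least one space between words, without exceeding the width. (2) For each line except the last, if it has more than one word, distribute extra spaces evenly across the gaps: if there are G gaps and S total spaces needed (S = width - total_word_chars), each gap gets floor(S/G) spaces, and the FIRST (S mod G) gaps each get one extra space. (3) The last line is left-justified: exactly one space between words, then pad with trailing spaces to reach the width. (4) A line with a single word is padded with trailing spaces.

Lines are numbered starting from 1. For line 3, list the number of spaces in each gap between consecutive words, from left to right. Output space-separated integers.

Line 1: ['butter', 'content', 'pencil'] (min_width=21, slack=3)
Line 2: ['pharmacy', 'wolf', 'so', 'box', 'big'] (min_width=24, slack=0)
Line 3: ['owl', 'all', 'laser', 'developer'] (min_width=23, slack=1)
Line 4: ['photograph', 'play', 'storm'] (min_width=21, slack=3)
Line 5: ['dictionary', 'version', 'plane'] (min_width=24, slack=0)
Line 6: ['message', 'of', 'language', 'open'] (min_width=24, slack=0)
Line 7: ['draw'] (min_width=4, slack=20)

Answer: 2 1 1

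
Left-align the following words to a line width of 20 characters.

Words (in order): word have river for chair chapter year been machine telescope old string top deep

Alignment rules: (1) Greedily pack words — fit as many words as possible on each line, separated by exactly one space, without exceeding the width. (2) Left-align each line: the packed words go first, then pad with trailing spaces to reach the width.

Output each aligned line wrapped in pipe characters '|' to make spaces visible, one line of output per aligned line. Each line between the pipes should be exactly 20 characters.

Answer: |word have river for |
|chair chapter year  |
|been machine        |
|telescope old string|
|top deep            |

Derivation:
Line 1: ['word', 'have', 'river', 'for'] (min_width=19, slack=1)
Line 2: ['chair', 'chapter', 'year'] (min_width=18, slack=2)
Line 3: ['been', 'machine'] (min_width=12, slack=8)
Line 4: ['telescope', 'old', 'string'] (min_width=20, slack=0)
Line 5: ['top', 'deep'] (min_width=8, slack=12)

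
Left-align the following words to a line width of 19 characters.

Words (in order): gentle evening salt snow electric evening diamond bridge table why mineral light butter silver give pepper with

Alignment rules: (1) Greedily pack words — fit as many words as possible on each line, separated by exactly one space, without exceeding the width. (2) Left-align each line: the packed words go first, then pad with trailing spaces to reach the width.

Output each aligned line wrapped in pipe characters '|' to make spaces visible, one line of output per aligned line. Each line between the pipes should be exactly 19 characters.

Answer: |gentle evening salt|
|snow electric      |
|evening diamond    |
|bridge table why   |
|mineral light      |
|butter silver give |
|pepper with        |

Derivation:
Line 1: ['gentle', 'evening', 'salt'] (min_width=19, slack=0)
Line 2: ['snow', 'electric'] (min_width=13, slack=6)
Line 3: ['evening', 'diamond'] (min_width=15, slack=4)
Line 4: ['bridge', 'table', 'why'] (min_width=16, slack=3)
Line 5: ['mineral', 'light'] (min_width=13, slack=6)
Line 6: ['butter', 'silver', 'give'] (min_width=18, slack=1)
Line 7: ['pepper', 'with'] (min_width=11, slack=8)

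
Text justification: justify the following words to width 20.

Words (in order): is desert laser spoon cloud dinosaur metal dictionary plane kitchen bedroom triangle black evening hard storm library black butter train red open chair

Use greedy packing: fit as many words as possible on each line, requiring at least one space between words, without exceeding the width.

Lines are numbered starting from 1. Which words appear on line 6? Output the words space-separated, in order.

Answer: black evening hard

Derivation:
Line 1: ['is', 'desert', 'laser'] (min_width=15, slack=5)
Line 2: ['spoon', 'cloud', 'dinosaur'] (min_width=20, slack=0)
Line 3: ['metal', 'dictionary'] (min_width=16, slack=4)
Line 4: ['plane', 'kitchen'] (min_width=13, slack=7)
Line 5: ['bedroom', 'triangle'] (min_width=16, slack=4)
Line 6: ['black', 'evening', 'hard'] (min_width=18, slack=2)
Line 7: ['storm', 'library', 'black'] (min_width=19, slack=1)
Line 8: ['butter', 'train', 'red'] (min_width=16, slack=4)
Line 9: ['open', 'chair'] (min_width=10, slack=10)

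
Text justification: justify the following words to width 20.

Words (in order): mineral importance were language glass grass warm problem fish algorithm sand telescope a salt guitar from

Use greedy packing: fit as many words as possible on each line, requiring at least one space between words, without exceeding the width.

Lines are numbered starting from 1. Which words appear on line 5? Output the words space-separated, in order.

Answer: telescope a salt

Derivation:
Line 1: ['mineral', 'importance'] (min_width=18, slack=2)
Line 2: ['were', 'language', 'glass'] (min_width=19, slack=1)
Line 3: ['grass', 'warm', 'problem'] (min_width=18, slack=2)
Line 4: ['fish', 'algorithm', 'sand'] (min_width=19, slack=1)
Line 5: ['telescope', 'a', 'salt'] (min_width=16, slack=4)
Line 6: ['guitar', 'from'] (min_width=11, slack=9)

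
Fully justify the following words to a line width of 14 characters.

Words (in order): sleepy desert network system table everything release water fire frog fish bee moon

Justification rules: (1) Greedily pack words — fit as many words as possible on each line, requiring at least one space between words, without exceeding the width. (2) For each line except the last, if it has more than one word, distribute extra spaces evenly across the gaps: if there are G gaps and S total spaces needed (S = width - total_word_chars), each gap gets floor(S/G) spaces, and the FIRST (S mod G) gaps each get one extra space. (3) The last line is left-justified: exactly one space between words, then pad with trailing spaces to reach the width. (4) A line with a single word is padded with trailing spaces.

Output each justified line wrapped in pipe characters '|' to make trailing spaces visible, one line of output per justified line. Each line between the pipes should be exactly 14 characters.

Line 1: ['sleepy', 'desert'] (min_width=13, slack=1)
Line 2: ['network', 'system'] (min_width=14, slack=0)
Line 3: ['table'] (min_width=5, slack=9)
Line 4: ['everything'] (min_width=10, slack=4)
Line 5: ['release', 'water'] (min_width=13, slack=1)
Line 6: ['fire', 'frog', 'fish'] (min_width=14, slack=0)
Line 7: ['bee', 'moon'] (min_width=8, slack=6)

Answer: |sleepy  desert|
|network system|
|table         |
|everything    |
|release  water|
|fire frog fish|
|bee moon      |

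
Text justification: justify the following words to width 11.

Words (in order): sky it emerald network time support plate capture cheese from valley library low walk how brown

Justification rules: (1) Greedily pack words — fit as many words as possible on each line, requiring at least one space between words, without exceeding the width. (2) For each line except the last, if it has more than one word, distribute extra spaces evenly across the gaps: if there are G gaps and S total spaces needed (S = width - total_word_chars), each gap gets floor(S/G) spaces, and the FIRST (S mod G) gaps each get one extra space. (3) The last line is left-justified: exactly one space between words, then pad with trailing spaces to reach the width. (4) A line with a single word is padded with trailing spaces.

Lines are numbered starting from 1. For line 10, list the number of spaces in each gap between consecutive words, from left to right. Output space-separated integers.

Answer: 1

Derivation:
Line 1: ['sky', 'it'] (min_width=6, slack=5)
Line 2: ['emerald'] (min_width=7, slack=4)
Line 3: ['network'] (min_width=7, slack=4)
Line 4: ['time'] (min_width=4, slack=7)
Line 5: ['support'] (min_width=7, slack=4)
Line 6: ['plate'] (min_width=5, slack=6)
Line 7: ['capture'] (min_width=7, slack=4)
Line 8: ['cheese', 'from'] (min_width=11, slack=0)
Line 9: ['valley'] (min_width=6, slack=5)
Line 10: ['library', 'low'] (min_width=11, slack=0)
Line 11: ['walk', 'how'] (min_width=8, slack=3)
Line 12: ['brown'] (min_width=5, slack=6)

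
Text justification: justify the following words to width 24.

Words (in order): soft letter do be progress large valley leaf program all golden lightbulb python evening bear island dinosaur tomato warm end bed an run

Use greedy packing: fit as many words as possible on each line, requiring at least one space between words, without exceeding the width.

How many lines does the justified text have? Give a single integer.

Answer: 7

Derivation:
Line 1: ['soft', 'letter', 'do', 'be'] (min_width=17, slack=7)
Line 2: ['progress', 'large', 'valley'] (min_width=21, slack=3)
Line 3: ['leaf', 'program', 'all', 'golden'] (min_width=23, slack=1)
Line 4: ['lightbulb', 'python', 'evening'] (min_width=24, slack=0)
Line 5: ['bear', 'island', 'dinosaur'] (min_width=20, slack=4)
Line 6: ['tomato', 'warm', 'end', 'bed', 'an'] (min_width=22, slack=2)
Line 7: ['run'] (min_width=3, slack=21)
Total lines: 7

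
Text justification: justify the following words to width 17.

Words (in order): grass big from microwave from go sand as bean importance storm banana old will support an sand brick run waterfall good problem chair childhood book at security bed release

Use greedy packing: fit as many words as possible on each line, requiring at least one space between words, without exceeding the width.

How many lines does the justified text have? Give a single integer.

Line 1: ['grass', 'big', 'from'] (min_width=14, slack=3)
Line 2: ['microwave', 'from', 'go'] (min_width=17, slack=0)
Line 3: ['sand', 'as', 'bean'] (min_width=12, slack=5)
Line 4: ['importance', 'storm'] (min_width=16, slack=1)
Line 5: ['banana', 'old', 'will'] (min_width=15, slack=2)
Line 6: ['support', 'an', 'sand'] (min_width=15, slack=2)
Line 7: ['brick', 'run'] (min_width=9, slack=8)
Line 8: ['waterfall', 'good'] (min_width=14, slack=3)
Line 9: ['problem', 'chair'] (min_width=13, slack=4)
Line 10: ['childhood', 'book', 'at'] (min_width=17, slack=0)
Line 11: ['security', 'bed'] (min_width=12, slack=5)
Line 12: ['release'] (min_width=7, slack=10)
Total lines: 12

Answer: 12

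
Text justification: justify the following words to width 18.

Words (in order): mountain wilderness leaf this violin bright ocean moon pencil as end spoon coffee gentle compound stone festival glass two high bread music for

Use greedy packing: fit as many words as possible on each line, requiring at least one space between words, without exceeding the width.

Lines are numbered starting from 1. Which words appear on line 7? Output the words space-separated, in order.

Line 1: ['mountain'] (min_width=8, slack=10)
Line 2: ['wilderness', 'leaf'] (min_width=15, slack=3)
Line 3: ['this', 'violin', 'bright'] (min_width=18, slack=0)
Line 4: ['ocean', 'moon', 'pencil'] (min_width=17, slack=1)
Line 5: ['as', 'end', 'spoon'] (min_width=12, slack=6)
Line 6: ['coffee', 'gentle'] (min_width=13, slack=5)
Line 7: ['compound', 'stone'] (min_width=14, slack=4)
Line 8: ['festival', 'glass', 'two'] (min_width=18, slack=0)
Line 9: ['high', 'bread', 'music'] (min_width=16, slack=2)
Line 10: ['for'] (min_width=3, slack=15)

Answer: compound stone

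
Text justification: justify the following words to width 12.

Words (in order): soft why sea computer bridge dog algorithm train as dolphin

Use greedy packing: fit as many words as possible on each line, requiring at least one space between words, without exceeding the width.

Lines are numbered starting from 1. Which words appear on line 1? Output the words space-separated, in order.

Answer: soft why sea

Derivation:
Line 1: ['soft', 'why', 'sea'] (min_width=12, slack=0)
Line 2: ['computer'] (min_width=8, slack=4)
Line 3: ['bridge', 'dog'] (min_width=10, slack=2)
Line 4: ['algorithm'] (min_width=9, slack=3)
Line 5: ['train', 'as'] (min_width=8, slack=4)
Line 6: ['dolphin'] (min_width=7, slack=5)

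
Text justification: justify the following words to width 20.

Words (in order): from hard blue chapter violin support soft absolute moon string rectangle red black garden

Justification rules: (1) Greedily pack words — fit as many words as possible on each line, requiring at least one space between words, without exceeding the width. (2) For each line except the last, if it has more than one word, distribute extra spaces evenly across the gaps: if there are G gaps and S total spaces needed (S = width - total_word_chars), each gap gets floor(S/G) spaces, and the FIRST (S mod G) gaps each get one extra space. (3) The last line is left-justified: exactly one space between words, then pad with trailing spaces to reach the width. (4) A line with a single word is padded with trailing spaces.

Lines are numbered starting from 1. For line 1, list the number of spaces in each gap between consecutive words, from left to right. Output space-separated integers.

Answer: 4 4

Derivation:
Line 1: ['from', 'hard', 'blue'] (min_width=14, slack=6)
Line 2: ['chapter', 'violin'] (min_width=14, slack=6)
Line 3: ['support', 'soft'] (min_width=12, slack=8)
Line 4: ['absolute', 'moon', 'string'] (min_width=20, slack=0)
Line 5: ['rectangle', 'red', 'black'] (min_width=19, slack=1)
Line 6: ['garden'] (min_width=6, slack=14)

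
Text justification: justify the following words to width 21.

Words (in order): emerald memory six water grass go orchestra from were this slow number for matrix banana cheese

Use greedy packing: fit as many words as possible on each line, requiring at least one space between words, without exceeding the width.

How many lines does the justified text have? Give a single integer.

Answer: 5

Derivation:
Line 1: ['emerald', 'memory', 'six'] (min_width=18, slack=3)
Line 2: ['water', 'grass', 'go'] (min_width=14, slack=7)
Line 3: ['orchestra', 'from', 'were'] (min_width=19, slack=2)
Line 4: ['this', 'slow', 'number', 'for'] (min_width=20, slack=1)
Line 5: ['matrix', 'banana', 'cheese'] (min_width=20, slack=1)
Total lines: 5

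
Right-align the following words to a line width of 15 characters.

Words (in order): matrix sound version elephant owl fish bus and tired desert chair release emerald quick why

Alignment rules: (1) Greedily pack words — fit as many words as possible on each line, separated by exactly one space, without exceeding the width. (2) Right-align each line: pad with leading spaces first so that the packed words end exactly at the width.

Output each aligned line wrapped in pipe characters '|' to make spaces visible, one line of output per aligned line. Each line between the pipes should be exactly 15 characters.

Line 1: ['matrix', 'sound'] (min_width=12, slack=3)
Line 2: ['version'] (min_width=7, slack=8)
Line 3: ['elephant', 'owl'] (min_width=12, slack=3)
Line 4: ['fish', 'bus', 'and'] (min_width=12, slack=3)
Line 5: ['tired', 'desert'] (min_width=12, slack=3)
Line 6: ['chair', 'release'] (min_width=13, slack=2)
Line 7: ['emerald', 'quick'] (min_width=13, slack=2)
Line 8: ['why'] (min_width=3, slack=12)

Answer: |   matrix sound|
|        version|
|   elephant owl|
|   fish bus and|
|   tired desert|
|  chair release|
|  emerald quick|
|            why|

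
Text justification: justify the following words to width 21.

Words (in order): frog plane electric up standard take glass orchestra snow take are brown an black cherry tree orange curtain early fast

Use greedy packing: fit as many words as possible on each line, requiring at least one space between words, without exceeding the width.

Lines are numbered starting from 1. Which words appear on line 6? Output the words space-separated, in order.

Line 1: ['frog', 'plane', 'electric'] (min_width=19, slack=2)
Line 2: ['up', 'standard', 'take'] (min_width=16, slack=5)
Line 3: ['glass', 'orchestra', 'snow'] (min_width=20, slack=1)
Line 4: ['take', 'are', 'brown', 'an'] (min_width=17, slack=4)
Line 5: ['black', 'cherry', 'tree'] (min_width=17, slack=4)
Line 6: ['orange', 'curtain', 'early'] (min_width=20, slack=1)
Line 7: ['fast'] (min_width=4, slack=17)

Answer: orange curtain early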